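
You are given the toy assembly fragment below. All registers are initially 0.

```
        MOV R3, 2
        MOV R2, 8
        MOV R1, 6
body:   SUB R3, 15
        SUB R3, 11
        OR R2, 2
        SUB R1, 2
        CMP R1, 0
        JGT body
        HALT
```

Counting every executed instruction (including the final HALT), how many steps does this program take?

after MOV R3, 2: R3=2
after MOV R2, 8: R2=8
after MOV R1, 6: R1=6
after SUB R3, 15: R3=2-15=-13
after SUB R3, 11: R3=(-13)-11=-24
after OR R2, 2: R2=8|2=10
after SUB R1, 2: R1=6-2=4
CMP R1, 0  (cmp 4,0)
JGT body: taken
after SUB R3, 15: R3=(-24)-15=-39
after SUB R3, 11: R3=(-39)-11=-50
after OR R2, 2: R2=10|2=10
after SUB R1, 2: R1=4-2=2
CMP R1, 0  (cmp 2,0)
JGT body: taken
after SUB R3, 15: R3=(-50)-15=-65
after SUB R3, 11: R3=(-65)-11=-76
after OR R2, 2: R2=10|2=10
after SUB R1, 2: R1=2-2=0
CMP R1, 0  (cmp 0,0)
JGT body: not taken
halt.
Total executed instructions: 22.

22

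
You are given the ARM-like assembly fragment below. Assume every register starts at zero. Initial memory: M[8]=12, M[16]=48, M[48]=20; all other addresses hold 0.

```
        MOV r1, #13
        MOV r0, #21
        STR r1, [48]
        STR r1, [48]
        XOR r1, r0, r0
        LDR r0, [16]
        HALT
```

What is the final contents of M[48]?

13

MOV r1, #13 → r1=13
MOV r0, #21 → r0=21
STR r1, [48] → M[48]=13
STR r1, [48] → M[48]=13
XOR r1, r0, r0 → r1=21^21=0
LDR r0, [16] → r0=M[16]=48
halt.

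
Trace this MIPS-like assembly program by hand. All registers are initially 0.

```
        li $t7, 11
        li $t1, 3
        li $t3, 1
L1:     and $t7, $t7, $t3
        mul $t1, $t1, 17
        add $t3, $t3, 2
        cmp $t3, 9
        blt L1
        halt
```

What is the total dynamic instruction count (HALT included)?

$t7=11
$t1=3
$t3=1
$t7=11&1=1
$t1=3*17=51
$t3=1+2=3
cmp $t3, 9  (cmp 3,9)
blt L1: taken
$t7=1&3=1
$t1=51*17=867
$t3=3+2=5
cmp $t3, 9  (cmp 5,9)
blt L1: taken
$t7=1&5=1
$t1=867*17=14739
$t3=5+2=7
cmp $t3, 9  (cmp 7,9)
blt L1: taken
$t7=1&7=1
$t1=14739*17=250563
$t3=7+2=9
cmp $t3, 9  (cmp 9,9)
blt L1: not taken
halt.
Total executed instructions: 24.

24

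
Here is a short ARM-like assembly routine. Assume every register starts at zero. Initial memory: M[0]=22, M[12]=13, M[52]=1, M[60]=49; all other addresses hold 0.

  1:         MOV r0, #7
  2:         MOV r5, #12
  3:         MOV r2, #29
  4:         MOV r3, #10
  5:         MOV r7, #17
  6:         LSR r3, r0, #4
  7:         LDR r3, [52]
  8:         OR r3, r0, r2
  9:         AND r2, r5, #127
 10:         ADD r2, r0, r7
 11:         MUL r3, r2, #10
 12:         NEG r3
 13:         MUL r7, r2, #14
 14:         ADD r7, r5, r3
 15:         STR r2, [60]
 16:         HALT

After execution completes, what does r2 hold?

24

MOV r0, #7 → r0=7
MOV r5, #12 → r5=12
MOV r2, #29 → r2=29
MOV r3, #10 → r3=10
MOV r7, #17 → r7=17
LSR r3, r0, #4 → r3=7>>4=0
LDR r3, [52] → r3=M[52]=1
OR r3, r0, r2 → r3=7|29=31
AND r2, r5, #127 → r2=12&127=12
ADD r2, r0, r7 → r2=7+17=24
MUL r3, r2, #10 → r3=24*10=240
NEG r3 → r3=-(240)=-240
MUL r7, r2, #14 → r7=24*14=336
ADD r7, r5, r3 → r7=12+(-240)=-228
STR r2, [60] → M[60]=24
halt.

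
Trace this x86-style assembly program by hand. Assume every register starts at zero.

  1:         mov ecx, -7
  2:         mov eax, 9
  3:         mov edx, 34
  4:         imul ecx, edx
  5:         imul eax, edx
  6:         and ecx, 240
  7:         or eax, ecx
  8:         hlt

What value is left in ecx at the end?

16

mov ecx, -7 → ecx=-7
mov eax, 9 → eax=9
mov edx, 34 → edx=34
imul ecx, edx → ecx=(-7)*34=-238
imul eax, edx → eax=9*34=306
and ecx, 240 → ecx=(-238)&240=16
or eax, ecx → eax=306|16=306
halt.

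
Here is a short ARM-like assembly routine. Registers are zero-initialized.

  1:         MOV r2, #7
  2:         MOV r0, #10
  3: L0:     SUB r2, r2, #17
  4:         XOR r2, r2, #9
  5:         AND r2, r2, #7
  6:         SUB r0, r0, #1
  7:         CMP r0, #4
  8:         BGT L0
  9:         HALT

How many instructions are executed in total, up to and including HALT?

39

r2=7
r0=10
r2=7-17=-10
r2=(-10)^9=-1
r2=(-1)&7=7
r0=10-1=9
CMP r0, #4  (cmp 9,4)
BGT L0: taken
r2=7-17=-10
r2=(-10)^9=-1
r2=(-1)&7=7
r0=9-1=8
CMP r0, #4  (cmp 8,4)
BGT L0: taken
r2=7-17=-10
r2=(-10)^9=-1
r2=(-1)&7=7
r0=8-1=7
CMP r0, #4  (cmp 7,4)
BGT L0: taken
r2=7-17=-10
r2=(-10)^9=-1
r2=(-1)&7=7
r0=7-1=6
CMP r0, #4  (cmp 6,4)
BGT L0: taken
r2=7-17=-10
r2=(-10)^9=-1
r2=(-1)&7=7
r0=6-1=5
CMP r0, #4  (cmp 5,4)
BGT L0: taken
r2=7-17=-10
r2=(-10)^9=-1
r2=(-1)&7=7
r0=5-1=4
CMP r0, #4  (cmp 4,4)
BGT L0: not taken
halt.
Total executed instructions: 39.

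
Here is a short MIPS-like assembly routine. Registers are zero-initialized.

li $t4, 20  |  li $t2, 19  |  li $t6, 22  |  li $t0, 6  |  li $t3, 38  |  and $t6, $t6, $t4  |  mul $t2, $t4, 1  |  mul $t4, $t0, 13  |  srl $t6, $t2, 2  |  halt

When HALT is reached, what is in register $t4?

78

after li $t4, 20: $t4=20
after li $t2, 19: $t2=19
after li $t6, 22: $t6=22
after li $t0, 6: $t0=6
after li $t3, 38: $t3=38
after and $t6, $t6, $t4: $t6=22&20=20
after mul $t2, $t4, 1: $t2=20*1=20
after mul $t4, $t0, 13: $t4=6*13=78
after srl $t6, $t2, 2: $t6=20>>2=5
halt.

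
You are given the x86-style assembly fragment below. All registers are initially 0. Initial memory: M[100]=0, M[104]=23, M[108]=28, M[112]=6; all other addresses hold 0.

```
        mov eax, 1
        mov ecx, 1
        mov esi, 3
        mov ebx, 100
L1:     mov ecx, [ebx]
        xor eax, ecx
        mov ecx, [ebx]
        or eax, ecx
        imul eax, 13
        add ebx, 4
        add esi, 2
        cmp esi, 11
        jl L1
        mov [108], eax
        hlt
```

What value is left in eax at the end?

70187

eax=1
ecx=1
esi=3
ebx=100
ecx=M[100]=0
eax=1^0=1
ecx=M[100]=0
eax=1|0=1
eax=1*13=13
ebx=100+4=104
esi=3+2=5
cmp esi, 11  (cmp 5,11)
jl L1: taken
ecx=M[104]=23
eax=13^23=26
ecx=M[104]=23
eax=26|23=31
eax=31*13=403
ebx=104+4=108
esi=5+2=7
cmp esi, 11  (cmp 7,11)
jl L1: taken
ecx=M[108]=28
eax=403^28=399
ecx=M[108]=28
eax=399|28=415
eax=415*13=5395
ebx=108+4=112
esi=7+2=9
cmp esi, 11  (cmp 9,11)
jl L1: taken
ecx=M[112]=6
eax=5395^6=5397
ecx=M[112]=6
eax=5397|6=5399
eax=5399*13=70187
ebx=112+4=116
esi=9+2=11
cmp esi, 11  (cmp 11,11)
jl L1: not taken
mov [108], eax → M[108]=70187
halt.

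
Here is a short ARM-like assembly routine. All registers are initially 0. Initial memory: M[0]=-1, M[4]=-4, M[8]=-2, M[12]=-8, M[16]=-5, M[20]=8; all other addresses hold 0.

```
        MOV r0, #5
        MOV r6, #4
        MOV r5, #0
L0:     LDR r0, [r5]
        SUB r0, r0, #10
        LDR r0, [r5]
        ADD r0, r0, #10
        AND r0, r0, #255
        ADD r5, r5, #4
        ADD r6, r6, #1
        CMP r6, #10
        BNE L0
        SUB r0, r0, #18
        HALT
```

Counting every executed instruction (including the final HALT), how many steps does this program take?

59

r0=5
r6=4
r5=0
r0=M[0]=-1
r0=(-1)-10=-11
r0=M[0]=-1
r0=(-1)+10=9
r0=9&255=9
r5=0+4=4
r6=4+1=5
CMP r6, #10  (cmp 5,10)
BNE L0: taken
r0=M[4]=-4
r0=(-4)-10=-14
r0=M[4]=-4
r0=(-4)+10=6
r0=6&255=6
r5=4+4=8
r6=5+1=6
CMP r6, #10  (cmp 6,10)
BNE L0: taken
r0=M[8]=-2
r0=(-2)-10=-12
r0=M[8]=-2
r0=(-2)+10=8
r0=8&255=8
r5=8+4=12
r6=6+1=7
CMP r6, #10  (cmp 7,10)
BNE L0: taken
r0=M[12]=-8
r0=(-8)-10=-18
r0=M[12]=-8
r0=(-8)+10=2
r0=2&255=2
r5=12+4=16
r6=7+1=8
CMP r6, #10  (cmp 8,10)
BNE L0: taken
r0=M[16]=-5
r0=(-5)-10=-15
r0=M[16]=-5
r0=(-5)+10=5
r0=5&255=5
r5=16+4=20
r6=8+1=9
CMP r6, #10  (cmp 9,10)
BNE L0: taken
r0=M[20]=8
r0=8-10=-2
r0=M[20]=8
r0=8+10=18
r0=18&255=18
r5=20+4=24
r6=9+1=10
CMP r6, #10  (cmp 10,10)
BNE L0: not taken
r0=18-18=0
halt.
Total executed instructions: 59.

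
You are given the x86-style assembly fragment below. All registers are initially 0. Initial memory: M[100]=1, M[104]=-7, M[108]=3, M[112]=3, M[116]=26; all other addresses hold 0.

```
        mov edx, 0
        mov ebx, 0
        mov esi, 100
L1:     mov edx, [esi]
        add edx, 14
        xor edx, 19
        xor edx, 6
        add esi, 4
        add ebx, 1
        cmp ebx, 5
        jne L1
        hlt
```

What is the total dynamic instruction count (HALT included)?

mov edx, 0 → edx=0
mov ebx, 0 → ebx=0
mov esi, 100 → esi=100
mov edx, [esi] → edx=M[100]=1
add edx, 14 → edx=1+14=15
xor edx, 19 → edx=15^19=28
xor edx, 6 → edx=28^6=26
add esi, 4 → esi=100+4=104
add ebx, 1 → ebx=0+1=1
cmp ebx, 5  (cmp 1,5)
jne L1: taken
mov edx, [esi] → edx=M[104]=-7
add edx, 14 → edx=(-7)+14=7
xor edx, 19 → edx=7^19=20
xor edx, 6 → edx=20^6=18
add esi, 4 → esi=104+4=108
add ebx, 1 → ebx=1+1=2
cmp ebx, 5  (cmp 2,5)
jne L1: taken
mov edx, [esi] → edx=M[108]=3
add edx, 14 → edx=3+14=17
xor edx, 19 → edx=17^19=2
xor edx, 6 → edx=2^6=4
add esi, 4 → esi=108+4=112
add ebx, 1 → ebx=2+1=3
cmp ebx, 5  (cmp 3,5)
jne L1: taken
mov edx, [esi] → edx=M[112]=3
add edx, 14 → edx=3+14=17
xor edx, 19 → edx=17^19=2
xor edx, 6 → edx=2^6=4
add esi, 4 → esi=112+4=116
add ebx, 1 → ebx=3+1=4
cmp ebx, 5  (cmp 4,5)
jne L1: taken
mov edx, [esi] → edx=M[116]=26
add edx, 14 → edx=26+14=40
xor edx, 19 → edx=40^19=59
xor edx, 6 → edx=59^6=61
add esi, 4 → esi=116+4=120
add ebx, 1 → ebx=4+1=5
cmp ebx, 5  (cmp 5,5)
jne L1: not taken
halt.
Total executed instructions: 44.

44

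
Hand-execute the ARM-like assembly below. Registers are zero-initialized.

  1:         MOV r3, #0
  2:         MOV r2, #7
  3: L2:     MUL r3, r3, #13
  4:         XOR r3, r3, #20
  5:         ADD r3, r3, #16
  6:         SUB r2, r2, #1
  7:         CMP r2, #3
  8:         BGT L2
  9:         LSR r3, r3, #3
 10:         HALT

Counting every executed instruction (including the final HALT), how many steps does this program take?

r3=0
r2=7
r3=0*13=0
r3=0^20=20
r3=20+16=36
r2=7-1=6
CMP r2, #3  (cmp 6,3)
BGT L2: taken
r3=36*13=468
r3=468^20=448
r3=448+16=464
r2=6-1=5
CMP r2, #3  (cmp 5,3)
BGT L2: taken
r3=464*13=6032
r3=6032^20=6020
r3=6020+16=6036
r2=5-1=4
CMP r2, #3  (cmp 4,3)
BGT L2: taken
r3=6036*13=78468
r3=78468^20=78480
r3=78480+16=78496
r2=4-1=3
CMP r2, #3  (cmp 3,3)
BGT L2: not taken
r3=78496>>3=9812
halt.
Total executed instructions: 28.

28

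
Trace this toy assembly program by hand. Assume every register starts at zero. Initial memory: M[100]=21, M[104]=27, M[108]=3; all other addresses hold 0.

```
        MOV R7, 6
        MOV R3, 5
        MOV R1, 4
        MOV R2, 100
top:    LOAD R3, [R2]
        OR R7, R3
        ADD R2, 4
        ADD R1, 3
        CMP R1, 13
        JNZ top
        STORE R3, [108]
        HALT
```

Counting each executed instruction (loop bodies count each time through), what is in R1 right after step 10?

7

R7=6
R3=5
R1=4
R2=100
R3=M[100]=21
R7=6|21=23
R2=100+4=104
R1=4+3=7
CMP R1, 13  (cmp 7,13)
JNZ top: taken
After step 10: R1 = 7.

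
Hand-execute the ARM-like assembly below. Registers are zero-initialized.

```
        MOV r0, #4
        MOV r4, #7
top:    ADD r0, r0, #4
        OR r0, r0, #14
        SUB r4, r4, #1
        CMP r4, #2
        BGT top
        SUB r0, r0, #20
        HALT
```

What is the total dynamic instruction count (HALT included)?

MOV r0, #4 → r0=4
MOV r4, #7 → r4=7
ADD r0, r0, #4 → r0=4+4=8
OR r0, r0, #14 → r0=8|14=14
SUB r4, r4, #1 → r4=7-1=6
CMP r4, #2  (cmp 6,2)
BGT top: taken
ADD r0, r0, #4 → r0=14+4=18
OR r0, r0, #14 → r0=18|14=30
SUB r4, r4, #1 → r4=6-1=5
CMP r4, #2  (cmp 5,2)
BGT top: taken
ADD r0, r0, #4 → r0=30+4=34
OR r0, r0, #14 → r0=34|14=46
SUB r4, r4, #1 → r4=5-1=4
CMP r4, #2  (cmp 4,2)
BGT top: taken
ADD r0, r0, #4 → r0=46+4=50
OR r0, r0, #14 → r0=50|14=62
SUB r4, r4, #1 → r4=4-1=3
CMP r4, #2  (cmp 3,2)
BGT top: taken
ADD r0, r0, #4 → r0=62+4=66
OR r0, r0, #14 → r0=66|14=78
SUB r4, r4, #1 → r4=3-1=2
CMP r4, #2  (cmp 2,2)
BGT top: not taken
SUB r0, r0, #20 → r0=78-20=58
halt.
Total executed instructions: 29.

29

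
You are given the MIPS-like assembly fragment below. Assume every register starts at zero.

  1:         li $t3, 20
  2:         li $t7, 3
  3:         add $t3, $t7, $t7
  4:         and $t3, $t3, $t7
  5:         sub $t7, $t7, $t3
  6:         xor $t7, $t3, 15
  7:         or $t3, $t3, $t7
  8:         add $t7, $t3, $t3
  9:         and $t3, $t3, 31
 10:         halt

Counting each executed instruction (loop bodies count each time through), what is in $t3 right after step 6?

li $t3, 20 → $t3=20
li $t7, 3 → $t7=3
add $t3, $t7, $t7 → $t3=3+3=6
and $t3, $t3, $t7 → $t3=6&3=2
sub $t7, $t7, $t3 → $t7=3-2=1
xor $t7, $t3, 15 → $t7=2^15=13
After step 6: $t3 = 2.

2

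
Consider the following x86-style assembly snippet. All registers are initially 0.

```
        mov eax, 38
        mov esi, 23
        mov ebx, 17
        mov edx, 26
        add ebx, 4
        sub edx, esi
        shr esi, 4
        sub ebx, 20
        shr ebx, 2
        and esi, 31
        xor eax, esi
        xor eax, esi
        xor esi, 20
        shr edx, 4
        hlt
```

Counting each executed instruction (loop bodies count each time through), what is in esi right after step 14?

21

mov eax, 38 → eax=38
mov esi, 23 → esi=23
mov ebx, 17 → ebx=17
mov edx, 26 → edx=26
add ebx, 4 → ebx=17+4=21
sub edx, esi → edx=26-23=3
shr esi, 4 → esi=23>>4=1
sub ebx, 20 → ebx=21-20=1
shr ebx, 2 → ebx=1>>2=0
and esi, 31 → esi=1&31=1
xor eax, esi → eax=38^1=39
xor eax, esi → eax=39^1=38
xor esi, 20 → esi=1^20=21
shr edx, 4 → edx=3>>4=0
After step 14: esi = 21.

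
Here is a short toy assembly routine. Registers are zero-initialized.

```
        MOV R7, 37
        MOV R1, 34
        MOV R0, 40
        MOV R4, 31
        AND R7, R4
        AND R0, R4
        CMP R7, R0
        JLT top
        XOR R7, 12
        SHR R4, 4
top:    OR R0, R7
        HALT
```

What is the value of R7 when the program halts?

MOV R7, 37 → R7=37
MOV R1, 34 → R1=34
MOV R0, 40 → R0=40
MOV R4, 31 → R4=31
AND R7, R4 → R7=37&31=5
AND R0, R4 → R0=40&31=8
CMP R7, R0  (cmp 5,8)
JLT top: taken
OR R0, R7 → R0=8|5=13
halt.

5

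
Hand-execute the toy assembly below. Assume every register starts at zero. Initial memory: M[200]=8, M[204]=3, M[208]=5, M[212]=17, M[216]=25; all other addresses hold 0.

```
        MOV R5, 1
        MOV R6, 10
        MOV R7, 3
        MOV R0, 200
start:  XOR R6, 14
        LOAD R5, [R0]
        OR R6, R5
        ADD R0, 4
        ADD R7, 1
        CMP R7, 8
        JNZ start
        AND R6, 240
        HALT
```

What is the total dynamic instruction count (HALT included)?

41

after MOV R5, 1: R5=1
after MOV R6, 10: R6=10
after MOV R7, 3: R7=3
after MOV R0, 200: R0=200
after XOR R6, 14: R6=10^14=4
after LOAD R5, [R0]: R5=M[200]=8
after OR R6, R5: R6=4|8=12
after ADD R0, 4: R0=200+4=204
after ADD R7, 1: R7=3+1=4
CMP R7, 8  (cmp 4,8)
JNZ start: taken
after XOR R6, 14: R6=12^14=2
after LOAD R5, [R0]: R5=M[204]=3
after OR R6, R5: R6=2|3=3
after ADD R0, 4: R0=204+4=208
after ADD R7, 1: R7=4+1=5
CMP R7, 8  (cmp 5,8)
JNZ start: taken
after XOR R6, 14: R6=3^14=13
after LOAD R5, [R0]: R5=M[208]=5
after OR R6, R5: R6=13|5=13
after ADD R0, 4: R0=208+4=212
after ADD R7, 1: R7=5+1=6
CMP R7, 8  (cmp 6,8)
JNZ start: taken
after XOR R6, 14: R6=13^14=3
after LOAD R5, [R0]: R5=M[212]=17
after OR R6, R5: R6=3|17=19
after ADD R0, 4: R0=212+4=216
after ADD R7, 1: R7=6+1=7
CMP R7, 8  (cmp 7,8)
JNZ start: taken
after XOR R6, 14: R6=19^14=29
after LOAD R5, [R0]: R5=M[216]=25
after OR R6, R5: R6=29|25=29
after ADD R0, 4: R0=216+4=220
after ADD R7, 1: R7=7+1=8
CMP R7, 8  (cmp 8,8)
JNZ start: not taken
after AND R6, 240: R6=29&240=16
halt.
Total executed instructions: 41.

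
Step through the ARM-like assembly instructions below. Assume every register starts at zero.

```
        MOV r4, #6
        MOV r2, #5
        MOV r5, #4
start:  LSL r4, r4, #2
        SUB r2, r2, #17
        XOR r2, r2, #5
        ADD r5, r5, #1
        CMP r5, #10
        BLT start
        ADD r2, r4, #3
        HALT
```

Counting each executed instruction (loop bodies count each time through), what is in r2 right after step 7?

after MOV r4, #6: r4=6
after MOV r2, #5: r2=5
after MOV r5, #4: r5=4
after LSL r4, r4, #2: r4=6<<2=24
after SUB r2, r2, #17: r2=5-17=-12
after XOR r2, r2, #5: r2=(-12)^5=-15
after ADD r5, r5, #1: r5=4+1=5
After step 7: r2 = -15.

-15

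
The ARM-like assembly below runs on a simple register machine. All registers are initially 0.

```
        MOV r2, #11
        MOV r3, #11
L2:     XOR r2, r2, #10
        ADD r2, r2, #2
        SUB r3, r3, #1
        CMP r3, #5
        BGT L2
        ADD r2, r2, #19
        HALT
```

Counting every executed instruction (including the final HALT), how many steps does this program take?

MOV r2, #11 → r2=11
MOV r3, #11 → r3=11
XOR r2, r2, #10 → r2=11^10=1
ADD r2, r2, #2 → r2=1+2=3
SUB r3, r3, #1 → r3=11-1=10
CMP r3, #5  (cmp 10,5)
BGT L2: taken
XOR r2, r2, #10 → r2=3^10=9
ADD r2, r2, #2 → r2=9+2=11
SUB r3, r3, #1 → r3=10-1=9
CMP r3, #5  (cmp 9,5)
BGT L2: taken
XOR r2, r2, #10 → r2=11^10=1
ADD r2, r2, #2 → r2=1+2=3
SUB r3, r3, #1 → r3=9-1=8
CMP r3, #5  (cmp 8,5)
BGT L2: taken
XOR r2, r2, #10 → r2=3^10=9
ADD r2, r2, #2 → r2=9+2=11
SUB r3, r3, #1 → r3=8-1=7
CMP r3, #5  (cmp 7,5)
BGT L2: taken
XOR r2, r2, #10 → r2=11^10=1
ADD r2, r2, #2 → r2=1+2=3
SUB r3, r3, #1 → r3=7-1=6
CMP r3, #5  (cmp 6,5)
BGT L2: taken
XOR r2, r2, #10 → r2=3^10=9
ADD r2, r2, #2 → r2=9+2=11
SUB r3, r3, #1 → r3=6-1=5
CMP r3, #5  (cmp 5,5)
BGT L2: not taken
ADD r2, r2, #19 → r2=11+19=30
halt.
Total executed instructions: 34.

34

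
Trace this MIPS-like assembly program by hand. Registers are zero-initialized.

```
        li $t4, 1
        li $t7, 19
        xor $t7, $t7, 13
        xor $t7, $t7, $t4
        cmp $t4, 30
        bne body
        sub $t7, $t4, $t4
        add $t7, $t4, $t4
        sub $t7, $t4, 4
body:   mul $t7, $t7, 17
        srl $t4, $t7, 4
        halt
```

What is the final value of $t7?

527

after li $t4, 1: $t4=1
after li $t7, 19: $t7=19
after xor $t7, $t7, 13: $t7=19^13=30
after xor $t7, $t7, $t4: $t7=30^1=31
cmp $t4, 30  (cmp 1,30)
bne body: taken
after mul $t7, $t7, 17: $t7=31*17=527
after srl $t4, $t7, 4: $t4=527>>4=32
halt.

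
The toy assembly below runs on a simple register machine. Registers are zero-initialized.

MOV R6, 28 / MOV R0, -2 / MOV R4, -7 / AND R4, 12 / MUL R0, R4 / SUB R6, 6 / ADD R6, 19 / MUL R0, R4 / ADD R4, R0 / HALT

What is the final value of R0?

MOV R6, 28 → R6=28
MOV R0, -2 → R0=-2
MOV R4, -7 → R4=-7
AND R4, 12 → R4=(-7)&12=8
MUL R0, R4 → R0=(-2)*8=-16
SUB R6, 6 → R6=28-6=22
ADD R6, 19 → R6=22+19=41
MUL R0, R4 → R0=(-16)*8=-128
ADD R4, R0 → R4=8+(-128)=-120
halt.

-128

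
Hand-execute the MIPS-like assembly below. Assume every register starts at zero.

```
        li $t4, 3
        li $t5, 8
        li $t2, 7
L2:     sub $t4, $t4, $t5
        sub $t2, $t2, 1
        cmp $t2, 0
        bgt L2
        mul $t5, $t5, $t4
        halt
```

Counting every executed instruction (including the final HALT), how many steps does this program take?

33

li $t4, 3 → $t4=3
li $t5, 8 → $t5=8
li $t2, 7 → $t2=7
sub $t4, $t4, $t5 → $t4=3-8=-5
sub $t2, $t2, 1 → $t2=7-1=6
cmp $t2, 0  (cmp 6,0)
bgt L2: taken
sub $t4, $t4, $t5 → $t4=(-5)-8=-13
sub $t2, $t2, 1 → $t2=6-1=5
cmp $t2, 0  (cmp 5,0)
bgt L2: taken
sub $t4, $t4, $t5 → $t4=(-13)-8=-21
sub $t2, $t2, 1 → $t2=5-1=4
cmp $t2, 0  (cmp 4,0)
bgt L2: taken
sub $t4, $t4, $t5 → $t4=(-21)-8=-29
sub $t2, $t2, 1 → $t2=4-1=3
cmp $t2, 0  (cmp 3,0)
bgt L2: taken
sub $t4, $t4, $t5 → $t4=(-29)-8=-37
sub $t2, $t2, 1 → $t2=3-1=2
cmp $t2, 0  (cmp 2,0)
bgt L2: taken
sub $t4, $t4, $t5 → $t4=(-37)-8=-45
sub $t2, $t2, 1 → $t2=2-1=1
cmp $t2, 0  (cmp 1,0)
bgt L2: taken
sub $t4, $t4, $t5 → $t4=(-45)-8=-53
sub $t2, $t2, 1 → $t2=1-1=0
cmp $t2, 0  (cmp 0,0)
bgt L2: not taken
mul $t5, $t5, $t4 → $t5=8*(-53)=-424
halt.
Total executed instructions: 33.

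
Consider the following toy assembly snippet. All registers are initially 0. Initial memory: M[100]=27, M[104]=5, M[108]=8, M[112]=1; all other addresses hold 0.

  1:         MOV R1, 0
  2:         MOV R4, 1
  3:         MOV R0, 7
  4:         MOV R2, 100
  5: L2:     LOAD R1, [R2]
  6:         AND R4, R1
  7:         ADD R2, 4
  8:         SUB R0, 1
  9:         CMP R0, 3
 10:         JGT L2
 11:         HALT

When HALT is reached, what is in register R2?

116

R1=0
R4=1
R0=7
R2=100
R1=M[100]=27
R4=1&27=1
R2=100+4=104
R0=7-1=6
CMP R0, 3  (cmp 6,3)
JGT L2: taken
R1=M[104]=5
R4=1&5=1
R2=104+4=108
R0=6-1=5
CMP R0, 3  (cmp 5,3)
JGT L2: taken
R1=M[108]=8
R4=1&8=0
R2=108+4=112
R0=5-1=4
CMP R0, 3  (cmp 4,3)
JGT L2: taken
R1=M[112]=1
R4=0&1=0
R2=112+4=116
R0=4-1=3
CMP R0, 3  (cmp 3,3)
JGT L2: not taken
halt.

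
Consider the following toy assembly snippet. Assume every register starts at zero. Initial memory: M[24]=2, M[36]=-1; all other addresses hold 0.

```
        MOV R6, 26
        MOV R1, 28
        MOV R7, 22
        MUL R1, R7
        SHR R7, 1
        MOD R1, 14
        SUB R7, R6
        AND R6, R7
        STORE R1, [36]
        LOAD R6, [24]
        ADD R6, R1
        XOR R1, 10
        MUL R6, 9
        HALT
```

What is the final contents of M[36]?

0

after MOV R6, 26: R6=26
after MOV R1, 28: R1=28
after MOV R7, 22: R7=22
after MUL R1, R7: R1=28*22=616
after SHR R7, 1: R7=22>>1=11
after MOD R1, 14: R1=616%14=0
after SUB R7, R6: R7=11-26=-15
after AND R6, R7: R6=26&(-15)=16
STORE R1, [36] → M[36]=0
after LOAD R6, [24]: R6=M[24]=2
after ADD R6, R1: R6=2+0=2
after XOR R1, 10: R1=0^10=10
after MUL R6, 9: R6=2*9=18
halt.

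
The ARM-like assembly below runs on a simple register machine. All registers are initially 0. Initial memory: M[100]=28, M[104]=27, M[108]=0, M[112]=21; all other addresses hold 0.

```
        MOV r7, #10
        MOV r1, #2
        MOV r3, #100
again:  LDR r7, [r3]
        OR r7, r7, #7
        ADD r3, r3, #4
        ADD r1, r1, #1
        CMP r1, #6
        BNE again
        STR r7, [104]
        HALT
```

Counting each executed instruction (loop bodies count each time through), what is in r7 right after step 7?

31

after MOV r7, #10: r7=10
after MOV r1, #2: r1=2
after MOV r3, #100: r3=100
after LDR r7, [r3]: r7=M[100]=28
after OR r7, r7, #7: r7=28|7=31
after ADD r3, r3, #4: r3=100+4=104
after ADD r1, r1, #1: r1=2+1=3
After step 7: r7 = 31.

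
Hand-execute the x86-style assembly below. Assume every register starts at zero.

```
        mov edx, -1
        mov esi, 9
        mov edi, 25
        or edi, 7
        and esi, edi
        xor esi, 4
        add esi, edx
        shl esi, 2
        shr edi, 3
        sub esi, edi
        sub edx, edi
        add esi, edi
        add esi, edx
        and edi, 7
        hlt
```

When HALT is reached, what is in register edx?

mov edx, -1 → edx=-1
mov esi, 9 → esi=9
mov edi, 25 → edi=25
or edi, 7 → edi=25|7=31
and esi, edi → esi=9&31=9
xor esi, 4 → esi=9^4=13
add esi, edx → esi=13+(-1)=12
shl esi, 2 → esi=12<<2=48
shr edi, 3 → edi=31>>3=3
sub esi, edi → esi=48-3=45
sub edx, edi → edx=(-1)-3=-4
add esi, edi → esi=45+3=48
add esi, edx → esi=48+(-4)=44
and edi, 7 → edi=3&7=3
halt.

-4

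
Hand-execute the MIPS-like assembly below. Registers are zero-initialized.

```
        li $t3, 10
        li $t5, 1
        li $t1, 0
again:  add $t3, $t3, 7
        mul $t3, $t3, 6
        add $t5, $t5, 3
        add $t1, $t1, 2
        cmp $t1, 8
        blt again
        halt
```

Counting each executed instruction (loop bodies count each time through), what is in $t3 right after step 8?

$t3=10
$t5=1
$t1=0
$t3=10+7=17
$t3=17*6=102
$t5=1+3=4
$t1=0+2=2
cmp $t1, 8  (cmp 2,8)
After step 8: $t3 = 102.

102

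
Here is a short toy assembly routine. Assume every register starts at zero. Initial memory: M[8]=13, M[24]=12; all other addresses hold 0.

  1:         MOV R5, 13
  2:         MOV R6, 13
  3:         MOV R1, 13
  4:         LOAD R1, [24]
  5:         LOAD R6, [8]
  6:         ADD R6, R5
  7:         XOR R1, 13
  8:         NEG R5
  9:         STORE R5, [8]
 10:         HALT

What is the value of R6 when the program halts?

R5=13
R6=13
R1=13
R1=M[24]=12
R6=M[8]=13
R6=13+13=26
R1=12^13=1
R5=-(13)=-13
STORE R5, [8] → M[8]=-13
halt.

26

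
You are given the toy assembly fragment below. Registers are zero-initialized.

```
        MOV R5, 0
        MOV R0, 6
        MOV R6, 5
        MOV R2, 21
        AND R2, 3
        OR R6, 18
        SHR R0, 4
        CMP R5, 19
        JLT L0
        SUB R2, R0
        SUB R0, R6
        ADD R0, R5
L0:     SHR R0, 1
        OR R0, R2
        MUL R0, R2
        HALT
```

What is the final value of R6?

MOV R5, 0 → R5=0
MOV R0, 6 → R0=6
MOV R6, 5 → R6=5
MOV R2, 21 → R2=21
AND R2, 3 → R2=21&3=1
OR R6, 18 → R6=5|18=23
SHR R0, 4 → R0=6>>4=0
CMP R5, 19  (cmp 0,19)
JLT L0: taken
SHR R0, 1 → R0=0>>1=0
OR R0, R2 → R0=0|1=1
MUL R0, R2 → R0=1*1=1
halt.

23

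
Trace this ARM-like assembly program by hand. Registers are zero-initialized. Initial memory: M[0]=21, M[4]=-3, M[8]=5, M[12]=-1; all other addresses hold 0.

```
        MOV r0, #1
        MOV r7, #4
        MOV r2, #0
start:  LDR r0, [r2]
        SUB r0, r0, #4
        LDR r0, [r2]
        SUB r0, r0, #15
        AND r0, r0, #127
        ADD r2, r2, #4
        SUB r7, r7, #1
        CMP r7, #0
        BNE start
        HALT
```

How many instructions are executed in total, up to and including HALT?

40

after MOV r0, #1: r0=1
after MOV r7, #4: r7=4
after MOV r2, #0: r2=0
after LDR r0, [r2]: r0=M[0]=21
after SUB r0, r0, #4: r0=21-4=17
after LDR r0, [r2]: r0=M[0]=21
after SUB r0, r0, #15: r0=21-15=6
after AND r0, r0, #127: r0=6&127=6
after ADD r2, r2, #4: r2=0+4=4
after SUB r7, r7, #1: r7=4-1=3
CMP r7, #0  (cmp 3,0)
BNE start: taken
after LDR r0, [r2]: r0=M[4]=-3
after SUB r0, r0, #4: r0=(-3)-4=-7
after LDR r0, [r2]: r0=M[4]=-3
after SUB r0, r0, #15: r0=(-3)-15=-18
after AND r0, r0, #127: r0=(-18)&127=110
after ADD r2, r2, #4: r2=4+4=8
after SUB r7, r7, #1: r7=3-1=2
CMP r7, #0  (cmp 2,0)
BNE start: taken
after LDR r0, [r2]: r0=M[8]=5
after SUB r0, r0, #4: r0=5-4=1
after LDR r0, [r2]: r0=M[8]=5
after SUB r0, r0, #15: r0=5-15=-10
after AND r0, r0, #127: r0=(-10)&127=118
after ADD r2, r2, #4: r2=8+4=12
after SUB r7, r7, #1: r7=2-1=1
CMP r7, #0  (cmp 1,0)
BNE start: taken
after LDR r0, [r2]: r0=M[12]=-1
after SUB r0, r0, #4: r0=(-1)-4=-5
after LDR r0, [r2]: r0=M[12]=-1
after SUB r0, r0, #15: r0=(-1)-15=-16
after AND r0, r0, #127: r0=(-16)&127=112
after ADD r2, r2, #4: r2=12+4=16
after SUB r7, r7, #1: r7=1-1=0
CMP r7, #0  (cmp 0,0)
BNE start: not taken
halt.
Total executed instructions: 40.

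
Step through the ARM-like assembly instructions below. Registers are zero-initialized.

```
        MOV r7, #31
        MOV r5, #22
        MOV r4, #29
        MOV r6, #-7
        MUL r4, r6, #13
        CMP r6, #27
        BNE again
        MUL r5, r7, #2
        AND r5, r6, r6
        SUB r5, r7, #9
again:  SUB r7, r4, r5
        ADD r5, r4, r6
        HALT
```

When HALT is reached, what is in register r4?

-91

MOV r7, #31 → r7=31
MOV r5, #22 → r5=22
MOV r4, #29 → r4=29
MOV r6, #-7 → r6=-7
MUL r4, r6, #13 → r4=(-7)*13=-91
CMP r6, #27  (cmp -7,27)
BNE again: taken
SUB r7, r4, r5 → r7=(-91)-22=-113
ADD r5, r4, r6 → r5=(-91)+(-7)=-98
halt.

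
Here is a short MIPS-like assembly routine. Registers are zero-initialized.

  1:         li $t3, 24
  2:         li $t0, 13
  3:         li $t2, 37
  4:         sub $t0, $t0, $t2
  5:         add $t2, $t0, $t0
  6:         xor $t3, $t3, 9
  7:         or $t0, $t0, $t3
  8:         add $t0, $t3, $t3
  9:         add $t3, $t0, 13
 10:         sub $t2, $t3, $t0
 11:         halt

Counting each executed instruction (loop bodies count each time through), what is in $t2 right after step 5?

-48

li $t3, 24 → $t3=24
li $t0, 13 → $t0=13
li $t2, 37 → $t2=37
sub $t0, $t0, $t2 → $t0=13-37=-24
add $t2, $t0, $t0 → $t2=(-24)+(-24)=-48
After step 5: $t2 = -48.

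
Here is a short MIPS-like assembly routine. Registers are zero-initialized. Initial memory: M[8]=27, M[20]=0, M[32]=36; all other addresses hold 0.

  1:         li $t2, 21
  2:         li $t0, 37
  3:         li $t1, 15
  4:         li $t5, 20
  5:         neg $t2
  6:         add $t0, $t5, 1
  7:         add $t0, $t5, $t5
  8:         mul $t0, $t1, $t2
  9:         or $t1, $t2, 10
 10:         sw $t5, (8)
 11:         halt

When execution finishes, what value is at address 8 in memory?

20

after li $t2, 21: $t2=21
after li $t0, 37: $t0=37
after li $t1, 15: $t1=15
after li $t5, 20: $t5=20
after neg $t2: $t2=-(21)=-21
after add $t0, $t5, 1: $t0=20+1=21
after add $t0, $t5, $t5: $t0=20+20=40
after mul $t0, $t1, $t2: $t0=15*(-21)=-315
after or $t1, $t2, 10: $t1=(-21)|10=-21
sw $t5, (8) → M[8]=20
halt.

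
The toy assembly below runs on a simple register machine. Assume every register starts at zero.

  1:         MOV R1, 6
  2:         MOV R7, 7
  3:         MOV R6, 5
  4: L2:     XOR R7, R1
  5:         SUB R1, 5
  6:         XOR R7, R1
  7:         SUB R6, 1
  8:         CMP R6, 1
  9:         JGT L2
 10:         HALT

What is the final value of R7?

MOV R1, 6 → R1=6
MOV R7, 7 → R7=7
MOV R6, 5 → R6=5
XOR R7, R1 → R7=7^6=1
SUB R1, 5 → R1=6-5=1
XOR R7, R1 → R7=1^1=0
SUB R6, 1 → R6=5-1=4
CMP R6, 1  (cmp 4,1)
JGT L2: taken
XOR R7, R1 → R7=0^1=1
SUB R1, 5 → R1=1-5=-4
XOR R7, R1 → R7=1^(-4)=-3
SUB R6, 1 → R6=4-1=3
CMP R6, 1  (cmp 3,1)
JGT L2: taken
XOR R7, R1 → R7=(-3)^(-4)=1
SUB R1, 5 → R1=(-4)-5=-9
XOR R7, R1 → R7=1^(-9)=-10
SUB R6, 1 → R6=3-1=2
CMP R6, 1  (cmp 2,1)
JGT L2: taken
XOR R7, R1 → R7=(-10)^(-9)=1
SUB R1, 5 → R1=(-9)-5=-14
XOR R7, R1 → R7=1^(-14)=-13
SUB R6, 1 → R6=2-1=1
CMP R6, 1  (cmp 1,1)
JGT L2: not taken
halt.

-13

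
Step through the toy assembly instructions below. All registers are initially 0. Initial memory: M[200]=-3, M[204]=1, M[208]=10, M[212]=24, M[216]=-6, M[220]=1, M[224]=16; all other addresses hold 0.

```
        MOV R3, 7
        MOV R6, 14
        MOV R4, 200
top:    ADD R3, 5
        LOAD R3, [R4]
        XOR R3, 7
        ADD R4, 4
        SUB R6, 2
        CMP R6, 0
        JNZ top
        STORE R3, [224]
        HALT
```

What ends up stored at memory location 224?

23

after MOV R3, 7: R3=7
after MOV R6, 14: R6=14
after MOV R4, 200: R4=200
after ADD R3, 5: R3=7+5=12
after LOAD R3, [R4]: R3=M[200]=-3
after XOR R3, 7: R3=(-3)^7=-6
after ADD R4, 4: R4=200+4=204
after SUB R6, 2: R6=14-2=12
CMP R6, 0  (cmp 12,0)
JNZ top: taken
after ADD R3, 5: R3=(-6)+5=-1
after LOAD R3, [R4]: R3=M[204]=1
after XOR R3, 7: R3=1^7=6
after ADD R4, 4: R4=204+4=208
after SUB R6, 2: R6=12-2=10
CMP R6, 0  (cmp 10,0)
JNZ top: taken
after ADD R3, 5: R3=6+5=11
after LOAD R3, [R4]: R3=M[208]=10
after XOR R3, 7: R3=10^7=13
after ADD R4, 4: R4=208+4=212
after SUB R6, 2: R6=10-2=8
CMP R6, 0  (cmp 8,0)
JNZ top: taken
after ADD R3, 5: R3=13+5=18
after LOAD R3, [R4]: R3=M[212]=24
after XOR R3, 7: R3=24^7=31
after ADD R4, 4: R4=212+4=216
after SUB R6, 2: R6=8-2=6
CMP R6, 0  (cmp 6,0)
JNZ top: taken
after ADD R3, 5: R3=31+5=36
after LOAD R3, [R4]: R3=M[216]=-6
after XOR R3, 7: R3=(-6)^7=-3
after ADD R4, 4: R4=216+4=220
after SUB R6, 2: R6=6-2=4
CMP R6, 0  (cmp 4,0)
JNZ top: taken
after ADD R3, 5: R3=(-3)+5=2
after LOAD R3, [R4]: R3=M[220]=1
after XOR R3, 7: R3=1^7=6
after ADD R4, 4: R4=220+4=224
after SUB R6, 2: R6=4-2=2
CMP R6, 0  (cmp 2,0)
JNZ top: taken
after ADD R3, 5: R3=6+5=11
after LOAD R3, [R4]: R3=M[224]=16
after XOR R3, 7: R3=16^7=23
after ADD R4, 4: R4=224+4=228
after SUB R6, 2: R6=2-2=0
CMP R6, 0  (cmp 0,0)
JNZ top: not taken
STORE R3, [224] → M[224]=23
halt.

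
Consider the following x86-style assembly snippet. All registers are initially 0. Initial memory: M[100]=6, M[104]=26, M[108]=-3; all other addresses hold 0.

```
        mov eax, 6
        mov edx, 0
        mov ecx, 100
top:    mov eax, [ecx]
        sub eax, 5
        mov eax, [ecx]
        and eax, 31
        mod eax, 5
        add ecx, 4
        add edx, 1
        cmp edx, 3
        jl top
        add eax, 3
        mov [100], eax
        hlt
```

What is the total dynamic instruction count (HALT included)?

mov eax, 6 → eax=6
mov edx, 0 → edx=0
mov ecx, 100 → ecx=100
mov eax, [ecx] → eax=M[100]=6
sub eax, 5 → eax=6-5=1
mov eax, [ecx] → eax=M[100]=6
and eax, 31 → eax=6&31=6
mod eax, 5 → eax=6%5=1
add ecx, 4 → ecx=100+4=104
add edx, 1 → edx=0+1=1
cmp edx, 3  (cmp 1,3)
jl top: taken
mov eax, [ecx] → eax=M[104]=26
sub eax, 5 → eax=26-5=21
mov eax, [ecx] → eax=M[104]=26
and eax, 31 → eax=26&31=26
mod eax, 5 → eax=26%5=1
add ecx, 4 → ecx=104+4=108
add edx, 1 → edx=1+1=2
cmp edx, 3  (cmp 2,3)
jl top: taken
mov eax, [ecx] → eax=M[108]=-3
sub eax, 5 → eax=(-3)-5=-8
mov eax, [ecx] → eax=M[108]=-3
and eax, 31 → eax=(-3)&31=29
mod eax, 5 → eax=29%5=4
add ecx, 4 → ecx=108+4=112
add edx, 1 → edx=2+1=3
cmp edx, 3  (cmp 3,3)
jl top: not taken
add eax, 3 → eax=4+3=7
mov [100], eax → M[100]=7
halt.
Total executed instructions: 33.

33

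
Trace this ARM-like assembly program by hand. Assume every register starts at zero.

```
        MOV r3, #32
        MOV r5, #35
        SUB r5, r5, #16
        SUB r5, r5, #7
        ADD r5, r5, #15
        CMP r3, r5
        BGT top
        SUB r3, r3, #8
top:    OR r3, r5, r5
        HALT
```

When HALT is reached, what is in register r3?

after MOV r3, #32: r3=32
after MOV r5, #35: r5=35
after SUB r5, r5, #16: r5=35-16=19
after SUB r5, r5, #7: r5=19-7=12
after ADD r5, r5, #15: r5=12+15=27
CMP r3, r5  (cmp 32,27)
BGT top: taken
after OR r3, r5, r5: r3=27|27=27
halt.

27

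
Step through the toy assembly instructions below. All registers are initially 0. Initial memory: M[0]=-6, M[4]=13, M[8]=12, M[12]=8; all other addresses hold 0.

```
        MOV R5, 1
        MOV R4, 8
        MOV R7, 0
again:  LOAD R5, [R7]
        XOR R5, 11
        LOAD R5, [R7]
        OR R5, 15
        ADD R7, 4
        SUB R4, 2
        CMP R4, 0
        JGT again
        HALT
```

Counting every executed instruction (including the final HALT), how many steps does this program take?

36

R5=1
R4=8
R7=0
R5=M[0]=-6
R5=(-6)^11=-15
R5=M[0]=-6
R5=(-6)|15=-1
R7=0+4=4
R4=8-2=6
CMP R4, 0  (cmp 6,0)
JGT again: taken
R5=M[4]=13
R5=13^11=6
R5=M[4]=13
R5=13|15=15
R7=4+4=8
R4=6-2=4
CMP R4, 0  (cmp 4,0)
JGT again: taken
R5=M[8]=12
R5=12^11=7
R5=M[8]=12
R5=12|15=15
R7=8+4=12
R4=4-2=2
CMP R4, 0  (cmp 2,0)
JGT again: taken
R5=M[12]=8
R5=8^11=3
R5=M[12]=8
R5=8|15=15
R7=12+4=16
R4=2-2=0
CMP R4, 0  (cmp 0,0)
JGT again: not taken
halt.
Total executed instructions: 36.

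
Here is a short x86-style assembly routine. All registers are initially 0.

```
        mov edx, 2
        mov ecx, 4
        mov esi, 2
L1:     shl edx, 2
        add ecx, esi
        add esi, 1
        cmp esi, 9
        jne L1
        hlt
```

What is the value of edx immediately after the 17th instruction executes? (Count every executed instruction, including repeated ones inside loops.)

edx=2
ecx=4
esi=2
edx=2<<2=8
ecx=4+2=6
esi=2+1=3
cmp esi, 9  (cmp 3,9)
jne L1: taken
edx=8<<2=32
ecx=6+3=9
esi=3+1=4
cmp esi, 9  (cmp 4,9)
jne L1: taken
edx=32<<2=128
ecx=9+4=13
esi=4+1=5
cmp esi, 9  (cmp 5,9)
After step 17: edx = 128.

128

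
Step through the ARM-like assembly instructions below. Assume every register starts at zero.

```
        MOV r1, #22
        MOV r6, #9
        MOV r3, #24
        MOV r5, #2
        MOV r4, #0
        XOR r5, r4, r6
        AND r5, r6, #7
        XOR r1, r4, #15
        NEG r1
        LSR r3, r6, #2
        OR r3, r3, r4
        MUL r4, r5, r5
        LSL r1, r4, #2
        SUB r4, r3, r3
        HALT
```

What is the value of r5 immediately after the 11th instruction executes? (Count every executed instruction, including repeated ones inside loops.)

1

after MOV r1, #22: r1=22
after MOV r6, #9: r6=9
after MOV r3, #24: r3=24
after MOV r5, #2: r5=2
after MOV r4, #0: r4=0
after XOR r5, r4, r6: r5=0^9=9
after AND r5, r6, #7: r5=9&7=1
after XOR r1, r4, #15: r1=0^15=15
after NEG r1: r1=-(15)=-15
after LSR r3, r6, #2: r3=9>>2=2
after OR r3, r3, r4: r3=2|0=2
After step 11: r5 = 1.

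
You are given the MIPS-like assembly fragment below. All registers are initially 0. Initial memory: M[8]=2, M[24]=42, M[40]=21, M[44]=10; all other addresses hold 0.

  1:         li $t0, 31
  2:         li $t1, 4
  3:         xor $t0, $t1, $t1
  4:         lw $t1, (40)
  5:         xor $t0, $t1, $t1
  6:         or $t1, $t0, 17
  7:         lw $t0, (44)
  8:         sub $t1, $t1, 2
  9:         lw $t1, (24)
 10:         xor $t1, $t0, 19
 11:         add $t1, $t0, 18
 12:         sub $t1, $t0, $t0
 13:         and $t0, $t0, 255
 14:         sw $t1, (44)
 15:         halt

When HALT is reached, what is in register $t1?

0

after li $t0, 31: $t0=31
after li $t1, 4: $t1=4
after xor $t0, $t1, $t1: $t0=4^4=0
after lw $t1, (40): $t1=M[40]=21
after xor $t0, $t1, $t1: $t0=21^21=0
after or $t1, $t0, 17: $t1=0|17=17
after lw $t0, (44): $t0=M[44]=10
after sub $t1, $t1, 2: $t1=17-2=15
after lw $t1, (24): $t1=M[24]=42
after xor $t1, $t0, 19: $t1=10^19=25
after add $t1, $t0, 18: $t1=10+18=28
after sub $t1, $t0, $t0: $t1=10-10=0
after and $t0, $t0, 255: $t0=10&255=10
sw $t1, (44) → M[44]=0
halt.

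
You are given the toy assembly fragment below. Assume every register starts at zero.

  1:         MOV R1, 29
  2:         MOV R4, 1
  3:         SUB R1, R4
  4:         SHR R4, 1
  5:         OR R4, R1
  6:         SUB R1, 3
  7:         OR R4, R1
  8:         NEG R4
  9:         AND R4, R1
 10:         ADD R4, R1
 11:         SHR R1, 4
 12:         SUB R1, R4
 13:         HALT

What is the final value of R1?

MOV R1, 29 → R1=29
MOV R4, 1 → R4=1
SUB R1, R4 → R1=29-1=28
SHR R4, 1 → R4=1>>1=0
OR R4, R1 → R4=0|28=28
SUB R1, 3 → R1=28-3=25
OR R4, R1 → R4=28|25=29
NEG R4 → R4=-(29)=-29
AND R4, R1 → R4=(-29)&25=1
ADD R4, R1 → R4=1+25=26
SHR R1, 4 → R1=25>>4=1
SUB R1, R4 → R1=1-26=-25
halt.

-25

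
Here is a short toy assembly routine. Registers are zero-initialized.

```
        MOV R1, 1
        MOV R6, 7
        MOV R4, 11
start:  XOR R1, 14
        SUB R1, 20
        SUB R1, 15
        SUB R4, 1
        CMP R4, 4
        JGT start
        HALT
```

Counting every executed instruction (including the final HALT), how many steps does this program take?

46

after MOV R1, 1: R1=1
after MOV R6, 7: R6=7
after MOV R4, 11: R4=11
after XOR R1, 14: R1=1^14=15
after SUB R1, 20: R1=15-20=-5
after SUB R1, 15: R1=(-5)-15=-20
after SUB R4, 1: R4=11-1=10
CMP R4, 4  (cmp 10,4)
JGT start: taken
after XOR R1, 14: R1=(-20)^14=-30
after SUB R1, 20: R1=(-30)-20=-50
after SUB R1, 15: R1=(-50)-15=-65
after SUB R4, 1: R4=10-1=9
CMP R4, 4  (cmp 9,4)
JGT start: taken
after XOR R1, 14: R1=(-65)^14=-79
after SUB R1, 20: R1=(-79)-20=-99
after SUB R1, 15: R1=(-99)-15=-114
after SUB R4, 1: R4=9-1=8
CMP R4, 4  (cmp 8,4)
JGT start: taken
after XOR R1, 14: R1=(-114)^14=-128
after SUB R1, 20: R1=(-128)-20=-148
after SUB R1, 15: R1=(-148)-15=-163
after SUB R4, 1: R4=8-1=7
CMP R4, 4  (cmp 7,4)
JGT start: taken
after XOR R1, 14: R1=(-163)^14=-173
after SUB R1, 20: R1=(-173)-20=-193
after SUB R1, 15: R1=(-193)-15=-208
after SUB R4, 1: R4=7-1=6
CMP R4, 4  (cmp 6,4)
JGT start: taken
after XOR R1, 14: R1=(-208)^14=-194
after SUB R1, 20: R1=(-194)-20=-214
after SUB R1, 15: R1=(-214)-15=-229
after SUB R4, 1: R4=6-1=5
CMP R4, 4  (cmp 5,4)
JGT start: taken
after XOR R1, 14: R1=(-229)^14=-235
after SUB R1, 20: R1=(-235)-20=-255
after SUB R1, 15: R1=(-255)-15=-270
after SUB R4, 1: R4=5-1=4
CMP R4, 4  (cmp 4,4)
JGT start: not taken
halt.
Total executed instructions: 46.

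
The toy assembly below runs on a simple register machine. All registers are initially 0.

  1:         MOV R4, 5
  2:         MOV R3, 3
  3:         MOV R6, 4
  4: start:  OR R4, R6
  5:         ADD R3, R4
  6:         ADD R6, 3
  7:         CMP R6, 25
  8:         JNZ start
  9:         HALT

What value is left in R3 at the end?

138

MOV R4, 5 → R4=5
MOV R3, 3 → R3=3
MOV R6, 4 → R6=4
OR R4, R6 → R4=5|4=5
ADD R3, R4 → R3=3+5=8
ADD R6, 3 → R6=4+3=7
CMP R6, 25  (cmp 7,25)
JNZ start: taken
OR R4, R6 → R4=5|7=7
ADD R3, R4 → R3=8+7=15
ADD R6, 3 → R6=7+3=10
CMP R6, 25  (cmp 10,25)
JNZ start: taken
OR R4, R6 → R4=7|10=15
ADD R3, R4 → R3=15+15=30
ADD R6, 3 → R6=10+3=13
CMP R6, 25  (cmp 13,25)
JNZ start: taken
OR R4, R6 → R4=15|13=15
ADD R3, R4 → R3=30+15=45
ADD R6, 3 → R6=13+3=16
CMP R6, 25  (cmp 16,25)
JNZ start: taken
OR R4, R6 → R4=15|16=31
ADD R3, R4 → R3=45+31=76
ADD R6, 3 → R6=16+3=19
CMP R6, 25  (cmp 19,25)
JNZ start: taken
OR R4, R6 → R4=31|19=31
ADD R3, R4 → R3=76+31=107
ADD R6, 3 → R6=19+3=22
CMP R6, 25  (cmp 22,25)
JNZ start: taken
OR R4, R6 → R4=31|22=31
ADD R3, R4 → R3=107+31=138
ADD R6, 3 → R6=22+3=25
CMP R6, 25  (cmp 25,25)
JNZ start: not taken
halt.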